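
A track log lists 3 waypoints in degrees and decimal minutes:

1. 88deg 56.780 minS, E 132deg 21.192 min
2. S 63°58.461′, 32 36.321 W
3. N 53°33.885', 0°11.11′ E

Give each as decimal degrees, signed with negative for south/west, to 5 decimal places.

1. -88.94633, 132.35320
2. -63.97435, -32.60535
3. 53.56475, 0.18517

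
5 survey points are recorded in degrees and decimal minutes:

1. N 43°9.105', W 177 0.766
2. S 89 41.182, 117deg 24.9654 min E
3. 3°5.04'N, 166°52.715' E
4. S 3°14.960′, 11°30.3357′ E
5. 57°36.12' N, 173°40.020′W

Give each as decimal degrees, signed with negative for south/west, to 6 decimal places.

Point 1:
  Lat: 9.105′ = 0.151750°; total 43.1517500
  N → positive
  λ: 177 + 0.766/60 = 177.0127667
  W ⇒ negate
Point 2:
  Latitude: 41.182′ = 0.686367°; total 89.6863667
  S → negative
  Longitude: 117 + 24.9654/60 = 117.4160900
  E ⇒ keep positive
Point 3:
  Latitude: 3 + 5.04/60 = 3.0840000
  N ⇒ keep positive
  Lon: 52.715′ = 0.878583°; total 166.8785833
  E ⇒ keep positive
Point 4:
  φ: 3 + 14.96/60 = 3.2493333
  S ⇒ negate
  Longitude: 11 + 30.3357/60 = 11.5055950
  E ⇒ keep positive
Point 5:
  Latitude: 36.12′ = 0.602000°; total 57.6020000
  N ⇒ keep positive
  Lon: 40.02′ = 0.667000°; total 173.6670000
  W ⇒ negate

1. 43.151750, -177.012767
2. -89.686367, 117.416090
3. 3.084000, 166.878583
4. -3.249333, 11.505595
5. 57.602000, -173.667000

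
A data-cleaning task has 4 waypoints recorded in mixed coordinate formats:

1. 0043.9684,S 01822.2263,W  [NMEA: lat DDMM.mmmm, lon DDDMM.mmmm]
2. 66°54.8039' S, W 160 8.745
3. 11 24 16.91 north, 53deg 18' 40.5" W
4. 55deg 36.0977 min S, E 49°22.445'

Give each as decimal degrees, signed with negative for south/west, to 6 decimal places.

1. -0.732807, -18.370438
2. -66.913398, -160.145750
3. 11.404697, -53.311250
4. -55.601628, 49.374083

Point 1:
  Lat: degrees = first 2 digits = 0, minutes = 43.9684; 0 + 43.9684/60 = 0.7328067
  hemisphere S, so the sign is −
  Lon: split at 3 digits → 018° and 22.2263′; 18 + 22.2263/60 = 18.3704383
  W → negative
Point 2:
  φ: 66 + 54.8039/60 = 66.9133983
  hemisphere S, so the sign is −
  Lon: 160 + 8.745/60 = 160.1457500
  W → negative
Point 3:
  Latitude: 11° + 24/60 + 16.91/3600 = 11 + 0.400000 + 0.004697 = 11.4046972
  N ⇒ keep positive
  λ: 18′ + 40.5″ = 18.67500′; 53 + 18.67500/60 = 53.3112500
  W ⇒ negate
Point 4:
  φ: 36.0977′ = 0.601628°; total 55.6016283
  hemisphere S, so the sign is −
  Longitude: 22.445′ = 0.374083°; total 49.3740833
  E → positive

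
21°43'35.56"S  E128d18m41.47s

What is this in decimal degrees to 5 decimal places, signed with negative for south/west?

-21.72654, 128.31152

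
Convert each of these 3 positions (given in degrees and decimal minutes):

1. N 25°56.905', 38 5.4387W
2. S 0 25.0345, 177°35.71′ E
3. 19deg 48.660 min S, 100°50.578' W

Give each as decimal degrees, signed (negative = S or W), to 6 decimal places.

1. 25.948417, -38.090645
2. -0.417242, 177.595167
3. -19.811000, -100.842967

Point 1:
  Latitude: 25 + 56.905/60 = 25.9484167
  N ⇒ keep positive
  Lon: 38 + 5.4387/60 = 38.0906450
  W ⇒ negate
Point 2:
  Lat: 0 + 25.0345/60 = 0.4172417
  S → negative
  Lon: 177 + 35.71/60 = 177.5951667
  E ⇒ keep positive
Point 3:
  Latitude: 19 + 48.66/60 = 19.8110000
  S ⇒ negate
  Lon: 100 + 50.578/60 = 100.8429667
  hemisphere W, so the sign is −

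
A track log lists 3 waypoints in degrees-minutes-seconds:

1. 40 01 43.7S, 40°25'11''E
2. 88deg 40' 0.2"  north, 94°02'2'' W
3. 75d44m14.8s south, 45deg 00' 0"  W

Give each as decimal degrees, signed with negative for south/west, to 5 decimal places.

1. -40.02881, 40.41972
2. 88.66672, -94.03389
3. -75.73744, -45.00000

Point 1:
  φ: 1′ + 43.7″ = 1.72833′; 40 + 1.72833/60 = 40.028806
  hemisphere S, so the sign is −
  Lon: 25′ + 11″ = 25.18333′; 40 + 25.18333/60 = 40.419722
  E ⇒ keep positive
Point 2:
  Lat: 88 + 40/60 + 0.2/3600 = 88.666722
  N → positive
  Lon: 2′ + 2″ = 2.03333′; 94 + 2.03333/60 = 94.033889
  W ⇒ negate
Point 3:
  φ: 75° + 44/60 + 14.8/3600 = 75 + 0.733333 + 0.004111 = 75.737444
  S ⇒ negate
  Lon: 45 + 0/60 + 0/3600 = 45.000000
  W → negative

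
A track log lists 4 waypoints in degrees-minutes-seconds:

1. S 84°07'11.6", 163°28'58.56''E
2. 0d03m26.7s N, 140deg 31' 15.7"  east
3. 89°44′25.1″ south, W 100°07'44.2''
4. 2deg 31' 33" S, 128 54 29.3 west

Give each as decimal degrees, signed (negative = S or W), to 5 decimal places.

1. -84.11989, 163.48293
2. 0.05742, 140.52103
3. -89.74031, -100.12894
4. -2.52583, -128.90814

Point 1:
  Lat: 7′ + 11.6″ = 7.19333′; 84 + 7.19333/60 = 84.119889
  S → negative
  Longitude: 163 + 28/60 + 58.56/3600 = 163.482933
  E ⇒ keep positive
Point 2:
  Latitude: 3′ + 26.7″ = 3.44500′; 0 + 3.44500/60 = 0.057417
  N → positive
  Lon: 140 + 31/60 + 15.7/3600 = 140.521028
  E → positive
Point 3:
  Latitude: 89 + 44/60 + 25.1/3600 = 89.740306
  S ⇒ negate
  λ: 100° + 7/60 + 44.2/3600 = 100 + 0.116667 + 0.012278 = 100.128944
  W → negative
Point 4:
  φ: 31′ + 33″ = 31.55000′; 2 + 31.55000/60 = 2.525833
  S ⇒ negate
  Longitude: 128° + 54/60 + 29.3/3600 = 128 + 0.900000 + 0.008139 = 128.908139
  W → negative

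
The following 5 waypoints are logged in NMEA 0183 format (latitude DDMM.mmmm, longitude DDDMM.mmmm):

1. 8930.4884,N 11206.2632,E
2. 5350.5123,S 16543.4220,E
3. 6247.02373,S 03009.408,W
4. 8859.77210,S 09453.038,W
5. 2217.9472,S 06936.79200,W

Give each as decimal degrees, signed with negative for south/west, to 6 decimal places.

1. 89.508140, 112.104387
2. -53.841872, 165.723700
3. -62.783729, -30.156800
4. -88.996202, -94.883967
5. -22.299120, -69.613200

Point 1:
  Lat: split at 2 digits → 89° and 30.4884′; 89 + 30.4884/60 = 89.5081400
  N ⇒ keep positive
  λ: degrees = first 3 digits = 112, minutes = 6.2632; 112 + 6.2632/60 = 112.1043867
  E → positive
Point 2:
  Latitude: split at 2 digits → 53° and 50.5123′; 53 + 50.5123/60 = 53.8418717
  hemisphere S, so the sign is −
  λ: degrees = first 3 digits = 165, minutes = 43.422; 165 + 43.422/60 = 165.7237000
  E ⇒ keep positive
Point 3:
  Lat: split at 2 digits → 62° and 47.02373′; 62 + 47.02373/60 = 62.7837288
  hemisphere S, so the sign is −
  Longitude: degrees = first 3 digits = 30, minutes = 9.408; 30 + 9.408/60 = 30.1568000
  W ⇒ negate
Point 4:
  Latitude: degrees = first 2 digits = 88, minutes = 59.7721; 88 + 59.7721/60 = 88.9962017
  S → negative
  λ: split at 3 digits → 094° and 53.038′; 94 + 53.038/60 = 94.8839667
  hemisphere W, so the sign is −
Point 5:
  Latitude: split at 2 digits → 22° and 17.9472′; 22 + 17.9472/60 = 22.2991200
  S ⇒ negate
  Lon: split at 3 digits → 069° and 36.792′; 69 + 36.792/60 = 69.6132000
  W → negative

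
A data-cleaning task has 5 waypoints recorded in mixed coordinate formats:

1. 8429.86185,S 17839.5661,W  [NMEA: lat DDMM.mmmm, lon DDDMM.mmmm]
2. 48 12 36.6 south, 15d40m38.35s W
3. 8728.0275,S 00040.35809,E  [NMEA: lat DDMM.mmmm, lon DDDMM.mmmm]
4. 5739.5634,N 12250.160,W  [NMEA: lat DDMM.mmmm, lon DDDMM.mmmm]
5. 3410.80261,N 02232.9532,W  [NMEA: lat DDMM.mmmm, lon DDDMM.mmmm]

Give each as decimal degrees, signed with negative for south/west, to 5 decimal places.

Point 1:
  Latitude: split at 2 digits → 84° and 29.86185′; 84 + 29.86185/60 = 84.497698
  hemisphere S, so the sign is −
  Lon: split at 3 digits → 178° and 39.5661′; 178 + 39.5661/60 = 178.659435
  hemisphere W, so the sign is −
Point 2:
  Latitude: 48° + 12/60 + 36.6/3600 = 48 + 0.200000 + 0.010167 = 48.210167
  hemisphere S, so the sign is −
  λ: 15° + 40/60 + 38.35/3600 = 15 + 0.666667 + 0.010653 = 15.677319
  hemisphere W, so the sign is −
Point 3:
  Latitude: degrees = first 2 digits = 87, minutes = 28.0275; 87 + 28.0275/60 = 87.467125
  S ⇒ negate
  λ: split at 3 digits → 000° and 40.35809′; 0 + 40.35809/60 = 0.672635
  E ⇒ keep positive
Point 4:
  φ: split at 2 digits → 57° and 39.5634′; 57 + 39.5634/60 = 57.659390
  N ⇒ keep positive
  Lon: split at 3 digits → 122° and 50.16′; 122 + 50.16/60 = 122.836000
  hemisphere W, so the sign is −
Point 5:
  Latitude: degrees = first 2 digits = 34, minutes = 10.80261; 34 + 10.80261/60 = 34.180044
  N → positive
  Lon: split at 3 digits → 022° and 32.9532′; 22 + 32.9532/60 = 22.549220
  hemisphere W, so the sign is −

1. -84.49770, -178.65944
2. -48.21017, -15.67732
3. -87.46713, 0.67263
4. 57.65939, -122.83600
5. 34.18004, -22.54922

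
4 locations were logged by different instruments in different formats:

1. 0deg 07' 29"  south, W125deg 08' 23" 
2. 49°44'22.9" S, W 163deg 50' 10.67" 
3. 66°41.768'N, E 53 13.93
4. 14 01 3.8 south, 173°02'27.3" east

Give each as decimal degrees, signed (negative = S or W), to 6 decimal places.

1. -0.124722, -125.139722
2. -49.739694, -163.836297
3. 66.696133, 53.232167
4. -14.017722, 173.040917

Point 1:
  Latitude: 0 + 7/60 + 29/3600 = 0.1247222
  S ⇒ negate
  λ: 125 + 8/60 + 23/3600 = 125.1397222
  W → negative
Point 2:
  φ: 49° + 44/60 + 22.9/3600 = 49 + 0.733333 + 0.006361 = 49.7396944
  S → negative
  λ: 163 + 50/60 + 10.67/3600 = 163.8362972
  W → negative
Point 3:
  φ: 41.768′ = 0.696133°; total 66.6961333
  N → positive
  Longitude: 53 + 13.93/60 = 53.2321667
  E ⇒ keep positive
Point 4:
  Lat: 14° + 1/60 + 3.8/3600 = 14 + 0.016667 + 0.001056 = 14.0177222
  hemisphere S, so the sign is −
  Longitude: 2′ + 27.3″ = 2.45500′; 173 + 2.45500/60 = 173.0409167
  E ⇒ keep positive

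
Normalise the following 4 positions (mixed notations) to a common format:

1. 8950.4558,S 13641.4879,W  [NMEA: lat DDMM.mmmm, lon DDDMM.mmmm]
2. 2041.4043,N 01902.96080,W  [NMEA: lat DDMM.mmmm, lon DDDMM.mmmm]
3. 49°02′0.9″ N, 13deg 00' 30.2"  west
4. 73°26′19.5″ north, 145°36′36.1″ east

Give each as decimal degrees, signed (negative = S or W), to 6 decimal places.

Point 1:
  Latitude: degrees = first 2 digits = 89, minutes = 50.4558; 89 + 50.4558/60 = 89.8409300
  hemisphere S, so the sign is −
  Longitude: split at 3 digits → 136° and 41.4879′; 136 + 41.4879/60 = 136.6914650
  W → negative
Point 2:
  Lat: degrees = first 2 digits = 20, minutes = 41.4043; 20 + 41.4043/60 = 20.6900717
  N ⇒ keep positive
  Longitude: degrees = first 3 digits = 19, minutes = 2.9608; 19 + 2.9608/60 = 19.0493467
  W → negative
Point 3:
  φ: 49 + 2/60 + 0.9/3600 = 49.0335833
  N → positive
  Longitude: 0′ + 30.2″ = 0.50333′; 13 + 0.50333/60 = 13.0083889
  W ⇒ negate
Point 4:
  Lat: 73° + 26/60 + 19.5/3600 = 73 + 0.433333 + 0.005417 = 73.4387500
  N → positive
  Lon: 145° + 36/60 + 36.1/3600 = 145 + 0.600000 + 0.010028 = 145.6100278
  E → positive

1. -89.840930, -136.691465
2. 20.690072, -19.049347
3. 49.033583, -13.008389
4. 73.438750, 145.610028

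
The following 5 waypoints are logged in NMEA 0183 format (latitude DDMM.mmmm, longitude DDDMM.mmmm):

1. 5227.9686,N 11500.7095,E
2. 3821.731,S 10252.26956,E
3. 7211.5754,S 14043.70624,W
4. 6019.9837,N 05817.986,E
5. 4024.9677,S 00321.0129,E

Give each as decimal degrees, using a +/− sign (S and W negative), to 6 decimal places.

Point 1:
  Latitude: degrees = first 2 digits = 52, minutes = 27.9686; 52 + 27.9686/60 = 52.4661433
  N → positive
  λ: split at 3 digits → 115° and 0.7095′; 115 + 0.7095/60 = 115.0118250
  E ⇒ keep positive
Point 2:
  Lat: degrees = first 2 digits = 38, minutes = 21.731; 38 + 21.731/60 = 38.3621833
  S → negative
  λ: split at 3 digits → 102° and 52.26956′; 102 + 52.26956/60 = 102.8711593
  E ⇒ keep positive
Point 3:
  φ: split at 2 digits → 72° and 11.5754′; 72 + 11.5754/60 = 72.1929233
  S ⇒ negate
  Lon: degrees = first 3 digits = 140, minutes = 43.70624; 140 + 43.70624/60 = 140.7284373
  hemisphere W, so the sign is −
Point 4:
  φ: degrees = first 2 digits = 60, minutes = 19.9837; 60 + 19.9837/60 = 60.3330617
  N → positive
  Lon: degrees = first 3 digits = 58, minutes = 17.986; 58 + 17.986/60 = 58.2997667
  E → positive
Point 5:
  Latitude: degrees = first 2 digits = 40, minutes = 24.9677; 40 + 24.9677/60 = 40.4161283
  hemisphere S, so the sign is −
  λ: degrees = first 3 digits = 3, minutes = 21.0129; 3 + 21.0129/60 = 3.3502150
  E → positive

1. 52.466143, 115.011825
2. -38.362183, 102.871159
3. -72.192923, -140.728437
4. 60.333062, 58.299767
5. -40.416128, 3.350215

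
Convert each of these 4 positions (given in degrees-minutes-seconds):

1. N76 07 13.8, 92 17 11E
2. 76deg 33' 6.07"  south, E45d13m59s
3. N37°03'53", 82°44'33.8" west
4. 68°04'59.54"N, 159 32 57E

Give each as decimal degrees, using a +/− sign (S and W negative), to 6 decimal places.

1. 76.120500, 92.286389
2. -76.551686, 45.233056
3. 37.064722, -82.742722
4. 68.083206, 159.549167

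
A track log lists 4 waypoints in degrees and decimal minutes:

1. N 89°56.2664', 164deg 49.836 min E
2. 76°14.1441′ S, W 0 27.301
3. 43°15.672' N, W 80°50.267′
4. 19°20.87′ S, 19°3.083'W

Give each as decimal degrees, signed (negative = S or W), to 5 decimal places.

1. 89.93777, 164.83060
2. -76.23574, -0.45502
3. 43.26120, -80.83778
4. -19.34783, -19.05138

Point 1:
  φ: 56.2664′ = 0.937773°; total 89.937773
  N ⇒ keep positive
  Lon: 49.836′ = 0.830600°; total 164.830600
  E → positive
Point 2:
  Latitude: 14.1441′ = 0.235735°; total 76.235735
  S → negative
  Lon: 27.301′ = 0.455017°; total 0.455017
  hemisphere W, so the sign is −
Point 3:
  φ: 15.672′ = 0.261200°; total 43.261200
  N ⇒ keep positive
  λ: 50.267′ = 0.837783°; total 80.837783
  hemisphere W, so the sign is −
Point 4:
  Latitude: 20.87′ = 0.347833°; total 19.347833
  S ⇒ negate
  Lon: 19 + 3.083/60 = 19.051383
  W → negative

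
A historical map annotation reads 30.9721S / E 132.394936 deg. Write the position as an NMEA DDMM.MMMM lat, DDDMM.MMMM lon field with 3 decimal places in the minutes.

φ: fractional part 0.972100 → 58.32600 minutes
Lon: fractional part 0.394936 → 23.69616 minutes

3058.326,S / 13223.696,E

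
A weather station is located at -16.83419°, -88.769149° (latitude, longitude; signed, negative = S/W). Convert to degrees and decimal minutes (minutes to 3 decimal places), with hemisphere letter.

Latitude is negative → S; |value| = 16.834190
Lat: 16° + 0.834190 × 60 = 16° 50.05140′
Longitude is negative → W; |value| = 88.769149
Lon: 88° + 0.769149 × 60 = 88° 46.14894′

16° 50.051′ S, 88° 46.149′ W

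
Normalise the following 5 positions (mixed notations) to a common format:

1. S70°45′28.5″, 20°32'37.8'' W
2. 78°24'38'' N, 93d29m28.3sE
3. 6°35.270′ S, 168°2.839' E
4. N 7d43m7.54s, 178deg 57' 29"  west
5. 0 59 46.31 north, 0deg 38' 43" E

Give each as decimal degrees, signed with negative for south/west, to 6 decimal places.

1. -70.757917, -20.543833
2. 78.410556, 93.491194
3. -6.587833, 168.047317
4. 7.718761, -178.958056
5. 0.996197, 0.645278

Point 1:
  Lat: 45′ + 28.5″ = 45.47500′; 70 + 45.47500/60 = 70.7579167
  S ⇒ negate
  Lon: 20° + 32/60 + 37.8/3600 = 20 + 0.533333 + 0.010500 = 20.5438333
  W ⇒ negate
Point 2:
  Latitude: 78° + 24/60 + 38/3600 = 78 + 0.400000 + 0.010556 = 78.4105556
  N ⇒ keep positive
  λ: 93 + 29/60 + 28.3/3600 = 93.4911944
  E → positive
Point 3:
  φ: 6 + 35.27/60 = 6.5878333
  S → negative
  Lon: 168 + 2.839/60 = 168.0473167
  E → positive
Point 4:
  Latitude: 43′ + 7.54″ = 43.12567′; 7 + 43.12567/60 = 7.7187611
  N → positive
  Lon: 178 + 57/60 + 29/3600 = 178.9580556
  W ⇒ negate
Point 5:
  Lat: 59′ + 46.31″ = 59.77183′; 0 + 59.77183/60 = 0.9961972
  N ⇒ keep positive
  Lon: 38′ + 43″ = 38.71667′; 0 + 38.71667/60 = 0.6452778
  E ⇒ keep positive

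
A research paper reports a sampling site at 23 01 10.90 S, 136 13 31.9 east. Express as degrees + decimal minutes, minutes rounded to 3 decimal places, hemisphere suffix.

Lat: seconds/60 = 0.18167; minutes = 1 + 0.18167 = 1.18167
Lon: seconds/60 = 0.53167; minutes = 13 + 0.53167 = 13.53167

23° 1.182′ S, 136° 13.532′ E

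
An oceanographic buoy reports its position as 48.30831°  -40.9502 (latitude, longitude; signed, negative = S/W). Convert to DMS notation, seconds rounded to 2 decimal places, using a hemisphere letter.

48°18′29.92″ N, 40°57′0.72″ W

Latitude: 0.308310 × 60 = 18.49860′ → 18′, remainder × 60 = 29.9160″
Longitude is negative → W; |value| = 40.950200
λ: 0.950200 × 60 = 57.01200′ → 57′, remainder × 60 = 0.7200″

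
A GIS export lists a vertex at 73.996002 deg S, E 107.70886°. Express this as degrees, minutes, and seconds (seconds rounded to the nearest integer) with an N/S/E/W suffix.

Latitude: whole degrees 73; 59.76012′ → 59′ and 45.61″
Longitude: whole degrees 107; 42.53160′ → 42′ and 31.90″

73°59′46″ S, 107°42′32″ E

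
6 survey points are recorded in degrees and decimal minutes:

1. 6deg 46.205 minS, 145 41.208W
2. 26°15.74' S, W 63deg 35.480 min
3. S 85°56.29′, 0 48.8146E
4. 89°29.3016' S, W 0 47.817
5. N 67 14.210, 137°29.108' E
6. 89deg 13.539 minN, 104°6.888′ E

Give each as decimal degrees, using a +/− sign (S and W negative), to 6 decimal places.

1. -6.770083, -145.686800
2. -26.262333, -63.591333
3. -85.938167, 0.813577
4. -89.488360, -0.796950
5. 67.236833, 137.485133
6. 89.225650, 104.114800

Point 1:
  φ: 46.205′ = 0.770083°; total 6.7700833
  S ⇒ negate
  Lon: 145 + 41.208/60 = 145.6868000
  hemisphere W, so the sign is −
Point 2:
  φ: 15.74′ = 0.262333°; total 26.2623333
  hemisphere S, so the sign is −
  λ: 35.48′ = 0.591333°; total 63.5913333
  W → negative
Point 3:
  Lat: 85 + 56.29/60 = 85.9381667
  S → negative
  Longitude: 48.8146′ = 0.813577°; total 0.8135767
  E ⇒ keep positive
Point 4:
  φ: 29.3016′ = 0.488360°; total 89.4883600
  S ⇒ negate
  Longitude: 0 + 47.817/60 = 0.7969500
  hemisphere W, so the sign is −
Point 5:
  φ: 67 + 14.21/60 = 67.2368333
  N ⇒ keep positive
  Longitude: 137 + 29.108/60 = 137.4851333
  E ⇒ keep positive
Point 6:
  φ: 13.539′ = 0.225650°; total 89.2256500
  N ⇒ keep positive
  Longitude: 6.888′ = 0.114800°; total 104.1148000
  E → positive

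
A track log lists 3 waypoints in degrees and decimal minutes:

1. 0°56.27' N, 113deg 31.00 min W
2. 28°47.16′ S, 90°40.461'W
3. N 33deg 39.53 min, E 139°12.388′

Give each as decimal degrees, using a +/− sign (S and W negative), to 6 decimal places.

Point 1:
  Lat: 56.27′ = 0.937833°; total 0.9378333
  N ⇒ keep positive
  Lon: 113 + 31/60 = 113.5166667
  W → negative
Point 2:
  φ: 28 + 47.16/60 = 28.7860000
  S ⇒ negate
  Longitude: 40.461′ = 0.674350°; total 90.6743500
  hemisphere W, so the sign is −
Point 3:
  Latitude: 39.53′ = 0.658833°; total 33.6588333
  N → positive
  Longitude: 12.388′ = 0.206467°; total 139.2064667
  E ⇒ keep positive

1. 0.937833, -113.516667
2. -28.786000, -90.674350
3. 33.658833, 139.206467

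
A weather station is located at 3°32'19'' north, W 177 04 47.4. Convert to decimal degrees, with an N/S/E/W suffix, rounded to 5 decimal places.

Lat: 3° + 32/60 + 19/3600 = 3 + 0.533333 + 0.005278 = 3.538611
Longitude: 177 + 4/60 + 47.4/3600 = 177.079833

3.53861° N, 177.07983° W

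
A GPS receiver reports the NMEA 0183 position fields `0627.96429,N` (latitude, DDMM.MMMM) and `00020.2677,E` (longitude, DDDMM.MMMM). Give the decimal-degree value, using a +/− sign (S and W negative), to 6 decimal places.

Latitude: degrees = first 2 digits = 6, minutes = 27.96429; 6 + 27.96429/60 = 6.4660715
N → positive
λ: split at 3 digits → 000° and 20.2677′; 0 + 20.2677/60 = 0.3377950
E ⇒ keep positive

6.466072, 0.337795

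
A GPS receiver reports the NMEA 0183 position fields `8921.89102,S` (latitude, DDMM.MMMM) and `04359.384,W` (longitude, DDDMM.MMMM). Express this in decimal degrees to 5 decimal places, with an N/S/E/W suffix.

Lat: degrees = first 2 digits = 89, minutes = 21.89102; 89 + 21.89102/60 = 89.364850
Longitude: split at 3 digits → 043° and 59.384′; 43 + 59.384/60 = 43.989733

89.36485° S, 43.98973° W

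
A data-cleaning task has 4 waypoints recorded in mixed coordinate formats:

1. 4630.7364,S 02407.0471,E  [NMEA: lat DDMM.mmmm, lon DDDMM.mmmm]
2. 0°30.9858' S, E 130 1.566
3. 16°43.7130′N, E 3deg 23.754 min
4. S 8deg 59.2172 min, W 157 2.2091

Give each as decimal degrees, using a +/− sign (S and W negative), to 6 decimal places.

Point 1:
  Latitude: degrees = first 2 digits = 46, minutes = 30.7364; 46 + 30.7364/60 = 46.5122733
  S ⇒ negate
  λ: split at 3 digits → 024° and 7.0471′; 24 + 7.0471/60 = 24.1174517
  E → positive
Point 2:
  φ: 30.9858′ = 0.516430°; total 0.5164300
  hemisphere S, so the sign is −
  λ: 130 + 1.566/60 = 130.0261000
  E ⇒ keep positive
Point 3:
  Lat: 43.713′ = 0.728550°; total 16.7285500
  N → positive
  Longitude: 3 + 23.754/60 = 3.3959000
  E → positive
Point 4:
  Latitude: 59.2172′ = 0.986953°; total 8.9869533
  S ⇒ negate
  λ: 2.2091′ = 0.036818°; total 157.0368183
  hemisphere W, so the sign is −

1. -46.512273, 24.117452
2. -0.516430, 130.026100
3. 16.728550, 3.395900
4. -8.986953, -157.036818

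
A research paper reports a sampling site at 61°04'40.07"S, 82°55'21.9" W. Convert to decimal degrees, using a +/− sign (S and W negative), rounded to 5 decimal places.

-61.07780, -82.92275

φ: 61 + 4/60 + 40.07/3600 = 61.077797
S → negative
Lon: 55′ + 21.9″ = 55.36500′; 82 + 55.36500/60 = 82.922750
W ⇒ negate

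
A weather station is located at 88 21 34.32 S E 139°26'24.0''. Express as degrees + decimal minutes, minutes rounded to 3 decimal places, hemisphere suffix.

Latitude: 21 + 34.32/60 = 21.57200′
Longitude: seconds/60 = 0.40000; minutes = 26 + 0.40000 = 26.40000

88° 21.572′ S, 139° 26.400′ E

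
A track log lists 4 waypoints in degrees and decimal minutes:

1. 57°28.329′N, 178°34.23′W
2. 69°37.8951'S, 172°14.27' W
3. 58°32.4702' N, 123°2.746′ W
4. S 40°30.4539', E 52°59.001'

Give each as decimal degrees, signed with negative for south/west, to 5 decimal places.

1. 57.47215, -178.57050
2. -69.63159, -172.23783
3. 58.54117, -123.04577
4. -40.50757, 52.98335

Point 1:
  Latitude: 57 + 28.329/60 = 57.472150
  N ⇒ keep positive
  λ: 34.23′ = 0.570500°; total 178.570500
  W → negative
Point 2:
  φ: 69 + 37.8951/60 = 69.631585
  hemisphere S, so the sign is −
  λ: 172 + 14.27/60 = 172.237833
  W ⇒ negate
Point 3:
  Latitude: 32.4702′ = 0.541170°; total 58.541170
  N → positive
  λ: 2.746′ = 0.045767°; total 123.045767
  W → negative
Point 4:
  Latitude: 40 + 30.4539/60 = 40.507565
  hemisphere S, so the sign is −
  λ: 52 + 59.001/60 = 52.983350
  E ⇒ keep positive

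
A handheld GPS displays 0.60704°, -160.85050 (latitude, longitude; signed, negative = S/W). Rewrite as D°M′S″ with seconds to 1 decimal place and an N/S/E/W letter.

Latitude: 0.607040° → 36.42240′; 0.42240 × 60 = 25.344″
Longitude is negative → W; |value| = 160.850500
Lon: 0.850500 × 60 = 51.03000′ → 51′, remainder × 60 = 1.800″

0°36′25.3″ N, 160°51′1.8″ W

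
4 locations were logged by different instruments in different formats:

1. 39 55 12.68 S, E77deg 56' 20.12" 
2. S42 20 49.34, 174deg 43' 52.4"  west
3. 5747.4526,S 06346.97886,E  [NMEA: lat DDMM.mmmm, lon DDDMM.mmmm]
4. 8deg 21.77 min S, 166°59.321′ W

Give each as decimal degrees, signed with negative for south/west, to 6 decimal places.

Point 1:
  Lat: 55′ + 12.68″ = 55.21133′; 39 + 55.21133/60 = 39.9201889
  S → negative
  Longitude: 77 + 56/60 + 20.12/3600 = 77.9389222
  E → positive
Point 2:
  φ: 42° + 20/60 + 49.34/3600 = 42 + 0.333333 + 0.013706 = 42.3470389
  S ⇒ negate
  Longitude: 174 + 43/60 + 52.4/3600 = 174.7312222
  W ⇒ negate
Point 3:
  Latitude: degrees = first 2 digits = 57, minutes = 47.4526; 57 + 47.4526/60 = 57.7908767
  hemisphere S, so the sign is −
  λ: split at 3 digits → 063° and 46.97886′; 63 + 46.97886/60 = 63.7829810
  E ⇒ keep positive
Point 4:
  φ: 8 + 21.77/60 = 8.3628333
  S ⇒ negate
  Lon: 166 + 59.321/60 = 166.9886833
  hemisphere W, so the sign is −

1. -39.920189, 77.938922
2. -42.347039, -174.731222
3. -57.790877, 63.782981
4. -8.362833, -166.988683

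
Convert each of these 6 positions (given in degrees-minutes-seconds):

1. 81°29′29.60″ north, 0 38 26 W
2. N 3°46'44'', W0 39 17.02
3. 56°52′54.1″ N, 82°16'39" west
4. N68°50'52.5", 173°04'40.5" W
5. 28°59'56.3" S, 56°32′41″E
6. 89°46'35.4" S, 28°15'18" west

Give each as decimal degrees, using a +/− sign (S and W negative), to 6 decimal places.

1. 81.491556, -0.640556
2. 3.778889, -0.654728
3. 56.881694, -82.277500
4. 68.847917, -173.077917
5. -28.998972, 56.544722
6. -89.776500, -28.255000

Point 1:
  Lat: 81 + 29/60 + 29.6/3600 = 81.4915556
  N ⇒ keep positive
  Longitude: 0° + 38/60 + 26/3600 = 0 + 0.633333 + 0.007222 = 0.6405556
  hemisphere W, so the sign is −
Point 2:
  φ: 3 + 46/60 + 44/3600 = 3.7788889
  N ⇒ keep positive
  λ: 39′ + 17.02″ = 39.28367′; 0 + 39.28367/60 = 0.6547278
  W → negative
Point 3:
  Lat: 56 + 52/60 + 54.1/3600 = 56.8816944
  N → positive
  Lon: 82° + 16/60 + 39/3600 = 82 + 0.266667 + 0.010833 = 82.2775000
  W → negative
Point 4:
  φ: 50′ + 52.5″ = 50.87500′; 68 + 50.87500/60 = 68.8479167
  N ⇒ keep positive
  λ: 173° + 4/60 + 40.5/3600 = 173 + 0.066667 + 0.011250 = 173.0779167
  W → negative
Point 5:
  Latitude: 28 + 59/60 + 56.3/3600 = 28.9989722
  S → negative
  Longitude: 32′ + 41″ = 32.68333′; 56 + 32.68333/60 = 56.5447222
  E → positive
Point 6:
  φ: 89° + 46/60 + 35.4/3600 = 89 + 0.766667 + 0.009833 = 89.7765000
  hemisphere S, so the sign is −
  Longitude: 15′ + 18″ = 15.30000′; 28 + 15.30000/60 = 28.2550000
  W ⇒ negate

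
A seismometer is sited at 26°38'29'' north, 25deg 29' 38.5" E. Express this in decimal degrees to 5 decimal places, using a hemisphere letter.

26.64139° N, 25.49403° E

Lat: 26° + 38/60 + 29/3600 = 26 + 0.633333 + 0.008056 = 26.641389
λ: 25 + 29/60 + 38.5/3600 = 25.494028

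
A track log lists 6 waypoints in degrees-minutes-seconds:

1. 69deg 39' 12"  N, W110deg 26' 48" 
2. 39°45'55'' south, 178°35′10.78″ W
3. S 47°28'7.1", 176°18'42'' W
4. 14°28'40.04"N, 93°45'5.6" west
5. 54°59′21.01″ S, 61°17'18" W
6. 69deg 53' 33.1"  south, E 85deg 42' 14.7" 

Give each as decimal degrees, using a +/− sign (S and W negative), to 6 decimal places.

Point 1:
  Latitude: 39′ + 12″ = 39.20000′; 69 + 39.20000/60 = 69.6533333
  N → positive
  Lon: 110 + 26/60 + 48/3600 = 110.4466667
  W ⇒ negate
Point 2:
  Lat: 45′ + 55″ = 45.91667′; 39 + 45.91667/60 = 39.7652778
  S ⇒ negate
  Longitude: 178° + 35/60 + 10.78/3600 = 178 + 0.583333 + 0.002994 = 178.5863278
  W ⇒ negate
Point 3:
  Latitude: 47 + 28/60 + 7.1/3600 = 47.4686389
  S ⇒ negate
  Lon: 176 + 18/60 + 42/3600 = 176.3116667
  hemisphere W, so the sign is −
Point 4:
  Lat: 14° + 28/60 + 40.04/3600 = 14 + 0.466667 + 0.011122 = 14.4777889
  N ⇒ keep positive
  λ: 93 + 45/60 + 5.6/3600 = 93.7515556
  W ⇒ negate
Point 5:
  φ: 54 + 59/60 + 21.01/3600 = 54.9891694
  hemisphere S, so the sign is −
  Longitude: 61° + 17/60 + 18/3600 = 61 + 0.283333 + 0.005000 = 61.2883333
  W ⇒ negate
Point 6:
  Latitude: 69 + 53/60 + 33.1/3600 = 69.8925278
  S → negative
  Lon: 85 + 42/60 + 14.7/3600 = 85.7040833
  E → positive

1. 69.653333, -110.446667
2. -39.765278, -178.586328
3. -47.468639, -176.311667
4. 14.477789, -93.751556
5. -54.989169, -61.288333
6. -69.892528, 85.704083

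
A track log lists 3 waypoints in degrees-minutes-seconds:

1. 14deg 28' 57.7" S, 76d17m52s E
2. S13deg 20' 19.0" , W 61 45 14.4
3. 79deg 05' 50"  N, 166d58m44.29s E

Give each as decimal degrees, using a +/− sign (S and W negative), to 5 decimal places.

Point 1:
  φ: 14° + 28/60 + 57.7/3600 = 14 + 0.466667 + 0.016028 = 14.482694
  S → negative
  Lon: 76 + 17/60 + 52/3600 = 76.297778
  E ⇒ keep positive
Point 2:
  Lat: 20′ + 19″ = 20.31667′; 13 + 20.31667/60 = 13.338611
  S ⇒ negate
  λ: 61 + 45/60 + 14.4/3600 = 61.754000
  hemisphere W, so the sign is −
Point 3:
  φ: 79 + 5/60 + 50/3600 = 79.097222
  N ⇒ keep positive
  Longitude: 166 + 58/60 + 44.29/3600 = 166.978969
  E → positive

1. -14.48269, 76.29778
2. -13.33861, -61.75400
3. 79.09722, 166.97897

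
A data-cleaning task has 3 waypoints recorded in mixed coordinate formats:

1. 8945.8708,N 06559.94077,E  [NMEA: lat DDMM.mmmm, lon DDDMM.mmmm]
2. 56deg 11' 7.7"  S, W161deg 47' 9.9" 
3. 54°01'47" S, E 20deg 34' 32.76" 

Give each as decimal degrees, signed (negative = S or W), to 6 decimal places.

1. 89.764513, 65.999013
2. -56.185472, -161.786083
3. -54.029722, 20.575767

Point 1:
  Lat: split at 2 digits → 89° and 45.8708′; 89 + 45.8708/60 = 89.7645133
  N → positive
  λ: split at 3 digits → 065° and 59.94077′; 65 + 59.94077/60 = 65.9990128
  E → positive
Point 2:
  φ: 11′ + 7.7″ = 11.12833′; 56 + 11.12833/60 = 56.1854722
  S ⇒ negate
  Lon: 161 + 47/60 + 9.9/3600 = 161.7860833
  W ⇒ negate
Point 3:
  φ: 54 + 1/60 + 47/3600 = 54.0297222
  S → negative
  Lon: 34′ + 32.76″ = 34.54600′; 20 + 34.54600/60 = 20.5757667
  E → positive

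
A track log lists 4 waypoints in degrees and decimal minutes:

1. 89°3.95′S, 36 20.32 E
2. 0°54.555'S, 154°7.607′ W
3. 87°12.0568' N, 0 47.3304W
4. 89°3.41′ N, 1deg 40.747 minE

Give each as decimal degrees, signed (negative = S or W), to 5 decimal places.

1. -89.06583, 36.33867
2. -0.90925, -154.12678
3. 87.20095, -0.78884
4. 89.05683, 1.67912

Point 1:
  Lat: 89 + 3.95/60 = 89.065833
  hemisphere S, so the sign is −
  Longitude: 36 + 20.32/60 = 36.338667
  E ⇒ keep positive
Point 2:
  Lat: 54.555′ = 0.909250°; total 0.909250
  S → negative
  Longitude: 154 + 7.607/60 = 154.126783
  hemisphere W, so the sign is −
Point 3:
  Lat: 12.0568′ = 0.200947°; total 87.200947
  N → positive
  λ: 47.3304′ = 0.788840°; total 0.788840
  W → negative
Point 4:
  φ: 3.41′ = 0.056833°; total 89.056833
  N → positive
  λ: 1 + 40.747/60 = 1.679117
  E ⇒ keep positive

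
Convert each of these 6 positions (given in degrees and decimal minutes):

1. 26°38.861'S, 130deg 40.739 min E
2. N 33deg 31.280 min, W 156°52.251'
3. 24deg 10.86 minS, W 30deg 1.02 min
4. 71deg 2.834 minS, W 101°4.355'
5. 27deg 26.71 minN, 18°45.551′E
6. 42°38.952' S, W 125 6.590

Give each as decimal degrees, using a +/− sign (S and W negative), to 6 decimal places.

1. -26.647683, 130.678983
2. 33.521333, -156.870850
3. -24.181000, -30.017000
4. -71.047233, -101.072583
5. 27.445167, 18.759183
6. -42.649200, -125.109833

Point 1:
  Lat: 38.861′ = 0.647683°; total 26.6476833
  S ⇒ negate
  λ: 130 + 40.739/60 = 130.6789833
  E ⇒ keep positive
Point 2:
  Latitude: 33 + 31.28/60 = 33.5213333
  N ⇒ keep positive
  Lon: 156 + 52.251/60 = 156.8708500
  W ⇒ negate
Point 3:
  Latitude: 24 + 10.86/60 = 24.1810000
  hemisphere S, so the sign is −
  Longitude: 1.02′ = 0.017000°; total 30.0170000
  W ⇒ negate
Point 4:
  φ: 71 + 2.834/60 = 71.0472333
  hemisphere S, so the sign is −
  λ: 4.355′ = 0.072583°; total 101.0725833
  hemisphere W, so the sign is −
Point 5:
  Latitude: 27 + 26.71/60 = 27.4451667
  N ⇒ keep positive
  λ: 45.551′ = 0.759183°; total 18.7591833
  E → positive
Point 6:
  Lat: 38.952′ = 0.649200°; total 42.6492000
  S → negative
  Longitude: 6.59′ = 0.109833°; total 125.1098333
  W ⇒ negate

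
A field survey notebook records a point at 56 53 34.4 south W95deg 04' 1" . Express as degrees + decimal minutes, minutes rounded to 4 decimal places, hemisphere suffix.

56° 53.5733′ S, 95° 4.0167′ W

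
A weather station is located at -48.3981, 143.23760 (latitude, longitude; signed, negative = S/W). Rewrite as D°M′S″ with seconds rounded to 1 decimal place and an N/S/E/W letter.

Latitude is negative → S; |value| = 48.398100
Latitude: 0.398100 × 60 = 23.88600′ → 23′, remainder × 60 = 53.160″
λ: 0.237600° → 14.25600′; 0.25600 × 60 = 15.360″

48°23′53.2″ S, 143°14′15.4″ E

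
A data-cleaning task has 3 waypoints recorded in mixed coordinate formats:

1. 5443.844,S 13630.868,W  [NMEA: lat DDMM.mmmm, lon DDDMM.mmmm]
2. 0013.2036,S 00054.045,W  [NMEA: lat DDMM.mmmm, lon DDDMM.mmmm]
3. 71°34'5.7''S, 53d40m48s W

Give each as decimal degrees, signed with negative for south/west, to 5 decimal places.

Point 1:
  Lat: degrees = first 2 digits = 54, minutes = 43.844; 54 + 43.844/60 = 54.730733
  S ⇒ negate
  Longitude: split at 3 digits → 136° and 30.868′; 136 + 30.868/60 = 136.514467
  hemisphere W, so the sign is −
Point 2:
  φ: split at 2 digits → 00° and 13.2036′; 0 + 13.2036/60 = 0.220060
  hemisphere S, so the sign is −
  λ: degrees = first 3 digits = 0, minutes = 54.045; 0 + 54.045/60 = 0.900750
  W ⇒ negate
Point 3:
  φ: 71 + 34/60 + 5.7/3600 = 71.568250
  S ⇒ negate
  Longitude: 40′ + 48″ = 40.80000′; 53 + 40.80000/60 = 53.680000
  W → negative

1. -54.73073, -136.51447
2. -0.22006, -0.90075
3. -71.56825, -53.68000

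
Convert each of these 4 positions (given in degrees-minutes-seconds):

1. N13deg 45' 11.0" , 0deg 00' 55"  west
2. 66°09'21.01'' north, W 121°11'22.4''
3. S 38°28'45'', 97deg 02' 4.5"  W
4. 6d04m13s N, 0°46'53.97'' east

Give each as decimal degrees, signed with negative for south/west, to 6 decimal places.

1. 13.753056, -0.015278
2. 66.155836, -121.189556
3. -38.479167, -97.034583
4. 6.070278, 0.781658

Point 1:
  Latitude: 13 + 45/60 + 11/3600 = 13.7530556
  N ⇒ keep positive
  λ: 0′ + 55″ = 0.91667′; 0 + 0.91667/60 = 0.0152778
  W → negative
Point 2:
  Latitude: 66° + 9/60 + 21.01/3600 = 66 + 0.150000 + 0.005836 = 66.1558361
  N → positive
  Lon: 121° + 11/60 + 22.4/3600 = 121 + 0.183333 + 0.006222 = 121.1895556
  hemisphere W, so the sign is −
Point 3:
  φ: 38° + 28/60 + 45/3600 = 38 + 0.466667 + 0.012500 = 38.4791667
  S → negative
  λ: 97 + 2/60 + 4.5/3600 = 97.0345833
  hemisphere W, so the sign is −
Point 4:
  Lat: 6 + 4/60 + 13/3600 = 6.0702778
  N → positive
  Longitude: 0° + 46/60 + 53.97/3600 = 0 + 0.766667 + 0.014992 = 0.7816583
  E ⇒ keep positive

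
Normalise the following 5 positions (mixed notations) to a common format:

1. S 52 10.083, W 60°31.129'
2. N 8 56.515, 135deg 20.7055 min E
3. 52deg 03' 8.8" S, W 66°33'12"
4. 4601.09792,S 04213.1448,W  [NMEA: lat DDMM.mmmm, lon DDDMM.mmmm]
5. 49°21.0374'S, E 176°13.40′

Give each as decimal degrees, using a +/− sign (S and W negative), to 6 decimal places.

1. -52.168050, -60.518817
2. 8.941917, 135.345092
3. -52.052444, -66.553333
4. -46.018299, -42.219080
5. -49.350623, 176.223333

Point 1:
  Latitude: 52 + 10.083/60 = 52.1680500
  S ⇒ negate
  Lon: 60 + 31.129/60 = 60.5188167
  hemisphere W, so the sign is −
Point 2:
  Lat: 56.515′ = 0.941917°; total 8.9419167
  N ⇒ keep positive
  Lon: 20.7055′ = 0.345092°; total 135.3450917
  E ⇒ keep positive
Point 3:
  Latitude: 52° + 3/60 + 8.8/3600 = 52 + 0.050000 + 0.002444 = 52.0524444
  hemisphere S, so the sign is −
  Longitude: 66 + 33/60 + 12/3600 = 66.5533333
  W → negative
Point 4:
  Latitude: degrees = first 2 digits = 46, minutes = 1.09792; 46 + 1.09792/60 = 46.0182987
  S ⇒ negate
  Longitude: split at 3 digits → 042° and 13.1448′; 42 + 13.1448/60 = 42.2190800
  W ⇒ negate
Point 5:
  Latitude: 49 + 21.0374/60 = 49.3506233
  S ⇒ negate
  Longitude: 176 + 13.4/60 = 176.2233333
  E ⇒ keep positive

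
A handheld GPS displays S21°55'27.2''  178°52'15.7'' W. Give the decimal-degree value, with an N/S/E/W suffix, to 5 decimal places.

Lat: 55′ + 27.2″ = 55.45333′; 21 + 55.45333/60 = 21.924222
Lon: 178° + 52/60 + 15.7/3600 = 178 + 0.866667 + 0.004361 = 178.871028

21.92422° S, 178.87103° W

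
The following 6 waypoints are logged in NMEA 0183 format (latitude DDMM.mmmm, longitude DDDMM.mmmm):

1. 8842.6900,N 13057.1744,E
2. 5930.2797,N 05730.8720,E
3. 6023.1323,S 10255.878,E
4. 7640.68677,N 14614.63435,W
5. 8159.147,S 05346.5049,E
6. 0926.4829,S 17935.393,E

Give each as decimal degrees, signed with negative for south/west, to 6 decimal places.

1. 88.711500, 130.952907
2. 59.504662, 57.514533
3. -60.385538, 102.931300
4. 76.678113, -146.243906
5. -81.985783, 53.775082
6. -9.441382, 179.589883

Point 1:
  Latitude: degrees = first 2 digits = 88, minutes = 42.69; 88 + 42.69/60 = 88.7115000
  N ⇒ keep positive
  Longitude: degrees = first 3 digits = 130, minutes = 57.1744; 130 + 57.1744/60 = 130.9529067
  E ⇒ keep positive
Point 2:
  φ: split at 2 digits → 59° and 30.2797′; 59 + 30.2797/60 = 59.5046617
  N → positive
  Lon: split at 3 digits → 057° and 30.872′; 57 + 30.872/60 = 57.5145333
  E → positive
Point 3:
  Lat: degrees = first 2 digits = 60, minutes = 23.1323; 60 + 23.1323/60 = 60.3855383
  S → negative
  Longitude: split at 3 digits → 102° and 55.878′; 102 + 55.878/60 = 102.9313000
  E → positive
Point 4:
  Lat: split at 2 digits → 76° and 40.68677′; 76 + 40.68677/60 = 76.6781128
  N → positive
  Longitude: degrees = first 3 digits = 146, minutes = 14.63435; 146 + 14.63435/60 = 146.2439058
  W → negative
Point 5:
  Lat: degrees = first 2 digits = 81, minutes = 59.147; 81 + 59.147/60 = 81.9857833
  S → negative
  λ: degrees = first 3 digits = 53, minutes = 46.5049; 53 + 46.5049/60 = 53.7750817
  E → positive
Point 6:
  φ: degrees = first 2 digits = 9, minutes = 26.4829; 9 + 26.4829/60 = 9.4413817
  hemisphere S, so the sign is −
  Longitude: split at 3 digits → 179° and 35.393′; 179 + 35.393/60 = 179.5898833
  E → positive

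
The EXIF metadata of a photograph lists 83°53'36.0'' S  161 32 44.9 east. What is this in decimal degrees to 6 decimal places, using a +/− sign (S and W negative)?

Lat: 83 + 53/60 + 36/3600 = 83.8933333
hemisphere S, so the sign is −
Longitude: 161 + 32/60 + 44.9/3600 = 161.5458056
E → positive

-83.893333, 161.545806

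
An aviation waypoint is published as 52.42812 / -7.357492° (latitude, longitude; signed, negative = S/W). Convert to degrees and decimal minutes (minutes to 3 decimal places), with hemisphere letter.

φ: 52° + 0.428120 × 60 = 52° 25.68720′
Longitude is negative → W; |value| = 7.357492
λ: fractional part 0.357492 → 21.44952 minutes

52° 25.687′ N, 7° 21.450′ W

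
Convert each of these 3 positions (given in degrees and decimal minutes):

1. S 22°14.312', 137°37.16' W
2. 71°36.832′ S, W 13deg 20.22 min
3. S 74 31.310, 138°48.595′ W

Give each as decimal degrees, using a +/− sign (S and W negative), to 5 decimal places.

1. -22.23853, -137.61933
2. -71.61387, -13.33700
3. -74.52183, -138.80992

Point 1:
  Latitude: 14.312′ = 0.238533°; total 22.238533
  hemisphere S, so the sign is −
  Lon: 37.16′ = 0.619333°; total 137.619333
  W → negative
Point 2:
  φ: 36.832′ = 0.613867°; total 71.613867
  S → negative
  Lon: 20.22′ = 0.337000°; total 13.337000
  W → negative
Point 3:
  Latitude: 31.31′ = 0.521833°; total 74.521833
  S ⇒ negate
  λ: 48.595′ = 0.809917°; total 138.809917
  W ⇒ negate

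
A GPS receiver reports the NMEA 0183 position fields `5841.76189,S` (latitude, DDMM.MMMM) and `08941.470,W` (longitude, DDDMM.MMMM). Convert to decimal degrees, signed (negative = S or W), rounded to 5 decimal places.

Latitude: degrees = first 2 digits = 58, minutes = 41.76189; 58 + 41.76189/60 = 58.696032
hemisphere S, so the sign is −
Lon: split at 3 digits → 089° and 41.47′; 89 + 41.47/60 = 89.691167
W → negative

-58.69603, -89.69117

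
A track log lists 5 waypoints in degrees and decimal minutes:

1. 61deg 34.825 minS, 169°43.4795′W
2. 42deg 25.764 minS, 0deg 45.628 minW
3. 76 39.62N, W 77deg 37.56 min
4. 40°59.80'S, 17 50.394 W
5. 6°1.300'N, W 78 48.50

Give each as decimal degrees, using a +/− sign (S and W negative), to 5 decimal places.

1. -61.58042, -169.72466
2. -42.42940, -0.76047
3. 76.66033, -77.62600
4. -40.99667, -17.83990
5. 6.02167, -78.80833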